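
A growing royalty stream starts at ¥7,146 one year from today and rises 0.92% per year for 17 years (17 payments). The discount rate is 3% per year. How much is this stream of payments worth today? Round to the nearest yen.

¥100,684

Periodic rate r = 0.03 per year.
Growing ordinary annuity: PV = PMT₁ × [1 − ((1+g)/(1+r))^n] / (r − g) = 7,146 × [1 − ((1+0.0092)/(1+r))^17] / (r − 0.0092) = ¥100,684.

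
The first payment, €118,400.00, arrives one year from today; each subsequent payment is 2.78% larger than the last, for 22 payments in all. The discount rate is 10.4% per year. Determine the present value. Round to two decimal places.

Periodic rate r = 0.104 per year.
Growing ordinary annuity: PV = PMT₁ × [1 − ((1+g)/(1+r))^n] / (r − g) = 118,400 × [1 − ((1+0.0278)/(1+r))^22] / (r − 0.0278) = €1,231,649.49.

€1,231,649.49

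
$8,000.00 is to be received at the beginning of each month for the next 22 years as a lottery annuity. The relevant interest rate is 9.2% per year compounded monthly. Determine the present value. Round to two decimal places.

This is an annuity due: 264 payments of $8,000.00 at the beginning of each month.
Periodic rate r = 0.092/12 per month; n is counted in months.
PV = PMT × [(1 − (1+r)^−n)/r] × (1+r) = 8,000 × [1 − (1+r)^−264] / r × (1+r) = $911,474.18

$911,474.18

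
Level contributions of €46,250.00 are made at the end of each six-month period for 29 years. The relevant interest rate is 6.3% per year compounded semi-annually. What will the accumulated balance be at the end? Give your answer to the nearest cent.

This is an ordinary annuity: 58 deposits of €46,250.00 at the end of each six-month period.
Periodic rate r = 0.063/2 per half-year; n is counted in half-years.
FV = PMT × [((1+r)^n − 1)/r] = 46,250 × [(1+r)^58 − 1] / r = €7,403,646.42

€7,403,646.42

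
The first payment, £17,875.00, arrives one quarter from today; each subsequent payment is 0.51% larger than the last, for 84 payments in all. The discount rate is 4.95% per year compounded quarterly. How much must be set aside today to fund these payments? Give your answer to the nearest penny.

Periodic rate r = 0.0495/4 per quarter; n is counted in quarters.
Growing ordinary annuity: PV = PMT₁ × [1 − ((1+g)/(1+r))^n] / (r − g) = 17,875 × [1 − ((1+0.0051)/(1+r))^84] / (r − 0.0051) = £1,116,400.95.

£1,116,400.95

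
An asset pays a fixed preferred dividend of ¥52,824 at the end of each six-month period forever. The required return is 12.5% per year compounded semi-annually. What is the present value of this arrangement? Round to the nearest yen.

Periodic rate r = 0.125/2 per half-year.
Level perpetuity: PV = PMT / r = 52,824 / (0.125/2) = ¥845,184.

¥845,184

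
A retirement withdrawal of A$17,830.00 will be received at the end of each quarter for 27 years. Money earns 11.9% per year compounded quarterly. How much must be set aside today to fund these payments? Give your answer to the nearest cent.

This is an ordinary annuity: 108 payments of A$17,830.00 at the end of each quarter.
Periodic rate r = 0.119/4 per quarter; n is counted in quarters.
PV = PMT × [(1 − (1+r)^−n)/r] = 17,830 × [1 − (1+r)^−108] / r = A$574,056.30

A$574,056.30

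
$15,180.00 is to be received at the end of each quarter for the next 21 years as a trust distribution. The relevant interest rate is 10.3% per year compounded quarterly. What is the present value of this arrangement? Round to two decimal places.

This is an ordinary annuity: 84 payments of $15,180.00 at the end of each quarter.
Periodic rate r = 0.103/4 per quarter; n is counted in quarters.
PV = PMT × [(1 − (1+r)^−n)/r] = 15,180 × [1 − (1+r)^−84] / r = $519,850.89

$519,850.89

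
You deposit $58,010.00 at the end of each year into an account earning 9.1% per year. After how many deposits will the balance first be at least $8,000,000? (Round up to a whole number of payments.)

30 payments

Periodic rate r = 0.091 per year.
Ordinary annuity FV: 8,000,000 = 58,010 × [((1+r)^n − 1)/r].
(1+r)^n = 1 + 8,000,000 × r / 58,010, so n = ln(1 + 8,000,000·r/58,010) / ln(1+r) = 29.93.
Round up to a whole number of payments: n = 30.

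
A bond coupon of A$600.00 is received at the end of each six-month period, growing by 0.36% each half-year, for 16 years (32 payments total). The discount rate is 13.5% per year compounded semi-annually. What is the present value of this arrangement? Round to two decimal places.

A$8,087.05

Periodic rate r = 0.135/2 per half-year; n is counted in half-years.
Growing ordinary annuity: PV = PMT₁ × [1 − ((1+g)/(1+r))^n] / (r − g) = 600 × [1 − ((1+0.0036)/(1+r))^32] / (r − 0.0036) = A$8,087.05.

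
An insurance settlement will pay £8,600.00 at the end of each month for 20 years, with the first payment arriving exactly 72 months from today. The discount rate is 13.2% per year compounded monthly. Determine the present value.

£333,530.61

Ordinary annuity of 240 payments, first payment at period 72.
Periodic rate r = 0.132/12 per month; n is counted in months.
The ordinary-annuity PV formula values the stream one period before the first payment (period 71); discount that back 71 periods:
PV₀ = 8,600 × [1 − (1+r)^−240] / r × (1+r)^−71 = £333,530.61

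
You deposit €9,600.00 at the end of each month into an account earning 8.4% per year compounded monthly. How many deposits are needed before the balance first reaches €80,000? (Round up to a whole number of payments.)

Periodic rate r = 0.084/12 per month; n is counted in months.
Ordinary annuity FV: 80,000 = 9,600 × [((1+r)^n − 1)/r].
(1+r)^n = 1 + 80,000 × r / 9,600, so n = ln(1 + 80,000·r/9,600) / ln(1+r) = 8.13.
Round up to a whole number of payments: n = 9.

9 payments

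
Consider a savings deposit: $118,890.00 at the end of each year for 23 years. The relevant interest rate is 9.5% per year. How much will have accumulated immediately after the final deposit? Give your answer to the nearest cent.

$8,839,811.11

This is an ordinary annuity: 23 deposits of $118,890.00 at the end of each year.
Periodic rate r = 0.095 per year.
FV = PMT × [((1+r)^n − 1)/r] = 118,890 × [(1+r)^23 − 1] / r = $8,839,811.11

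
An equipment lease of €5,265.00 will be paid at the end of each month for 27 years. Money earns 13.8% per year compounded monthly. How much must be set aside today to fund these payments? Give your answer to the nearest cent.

€446,560.52

This is an ordinary annuity: 324 payments of €5,265.00 at the end of each month.
Periodic rate r = 0.138/12 per month; n is counted in months.
PV = PMT × [(1 − (1+r)^−n)/r] = 5,265 × [1 − (1+r)^−324] / r = €446,560.52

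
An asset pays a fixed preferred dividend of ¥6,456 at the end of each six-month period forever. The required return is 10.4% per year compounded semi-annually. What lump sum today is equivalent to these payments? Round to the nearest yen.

¥124,154

Periodic rate r = 0.104/2 per half-year.
Level perpetuity: PV = PMT / r = 6,456 / (0.104/2) = ¥124,154.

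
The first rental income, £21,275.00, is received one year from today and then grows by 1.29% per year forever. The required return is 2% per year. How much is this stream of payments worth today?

£2,996,478.87

Periodic rate r = 0.02 per year.
Growing perpetuity (Gordon): PV = PMT₁ / (r − g) = 21,275 / (r − 0.0129) = £2,996,478.87.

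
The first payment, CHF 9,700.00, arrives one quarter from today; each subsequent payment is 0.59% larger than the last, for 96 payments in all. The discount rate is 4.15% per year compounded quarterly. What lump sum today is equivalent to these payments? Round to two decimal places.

CHF 752,092.58

Periodic rate r = 0.0415/4 per quarter; n is counted in quarters.
Growing ordinary annuity: PV = PMT₁ × [1 − ((1+g)/(1+r))^n] / (r − g) = 9,700 × [1 − ((1+0.0059)/(1+r))^96] / (r − 0.0059) = CHF 752,092.58.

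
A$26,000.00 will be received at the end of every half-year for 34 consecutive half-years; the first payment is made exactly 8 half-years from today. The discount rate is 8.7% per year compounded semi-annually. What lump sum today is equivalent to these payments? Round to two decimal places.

A$339,344.15

Ordinary annuity of 34 payments, first payment at period 8.
Periodic rate r = 0.087/2 per half-year; n is counted in half-years.
The ordinary-annuity PV formula values the stream one period before the first payment (period 7); discount that back 7 periods:
PV₀ = 26,000 × [1 − (1+r)^−34] / r × (1+r)^−7 = A$339,344.15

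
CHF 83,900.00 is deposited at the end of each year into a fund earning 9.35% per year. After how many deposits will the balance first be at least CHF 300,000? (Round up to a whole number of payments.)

Periodic rate r = 0.0935 per year.
Ordinary annuity FV: 300,000 = 83,900 × [((1+r)^n − 1)/r].
(1+r)^n = 1 + 300,000 × r / 83,900, so n = ln(1 + 300,000·r/83,900) / ln(1+r) = 3.23.
Round up to a whole number of payments: n = 4.

4 payments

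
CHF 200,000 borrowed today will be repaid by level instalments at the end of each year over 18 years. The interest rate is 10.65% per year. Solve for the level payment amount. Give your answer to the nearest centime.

CHF 25,410.42

Level ordinary annuity; solve PV = PMT × [(1 − (1+r)^−n)/r] for PMT.
Periodic rate r = 0.1065 per year.
With n = 18: PMT = 200,000 / ([(1 − (1+r)^−n)/r]) = CHF 25,410.42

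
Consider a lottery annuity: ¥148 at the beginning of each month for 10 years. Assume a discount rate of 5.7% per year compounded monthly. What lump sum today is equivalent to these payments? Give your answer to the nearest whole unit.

¥13,578

This is an annuity due: 120 payments of ¥148 at the beginning of each month.
Periodic rate r = 0.057/12 per month; n is counted in months.
PV = PMT × [(1 − (1+r)^−n)/r] × (1+r) = 148 × [1 − (1+r)^−120] / r × (1+r) = ¥13,578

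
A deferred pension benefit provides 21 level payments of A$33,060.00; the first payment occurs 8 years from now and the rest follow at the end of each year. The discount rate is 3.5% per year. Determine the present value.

Ordinary annuity of 21 payments, first payment at period 8.
Periodic rate r = 0.035 per year.
The ordinary-annuity PV formula values the stream one period before the first payment (period 7); discount that back 7 periods:
PV₀ = 33,060 × [1 − (1+r)^−21] / r × (1+r)^−7 = A$381,924.82

A$381,924.82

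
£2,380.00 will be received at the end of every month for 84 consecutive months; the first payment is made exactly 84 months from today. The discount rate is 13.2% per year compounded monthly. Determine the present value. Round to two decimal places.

£52,451.66

Ordinary annuity of 84 payments, first payment at period 84.
Periodic rate r = 0.132/12 per month; n is counted in months.
The ordinary-annuity PV formula values the stream one period before the first payment (period 83); discount that back 83 periods:
PV₀ = 2,380 × [1 − (1+r)^−84] / r × (1+r)^−83 = £52,451.66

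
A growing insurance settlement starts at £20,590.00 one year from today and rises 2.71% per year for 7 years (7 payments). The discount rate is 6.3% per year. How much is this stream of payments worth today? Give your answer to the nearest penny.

Periodic rate r = 0.063 per year.
Growing ordinary annuity: PV = PMT₁ × [1 − ((1+g)/(1+r))^n] / (r − g) = 20,590 × [1 − ((1+0.0271)/(1+r))^7] / (r − 0.0271) = £122,598.24.

£122,598.24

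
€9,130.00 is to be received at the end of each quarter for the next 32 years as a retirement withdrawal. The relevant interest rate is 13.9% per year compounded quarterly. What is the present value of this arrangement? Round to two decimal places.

€259,418.07

This is an ordinary annuity: 128 payments of €9,130.00 at the end of each quarter.
Periodic rate r = 0.139/4 per quarter; n is counted in quarters.
PV = PMT × [(1 − (1+r)^−n)/r] = 9,130 × [1 − (1+r)^−128] / r = €259,418.07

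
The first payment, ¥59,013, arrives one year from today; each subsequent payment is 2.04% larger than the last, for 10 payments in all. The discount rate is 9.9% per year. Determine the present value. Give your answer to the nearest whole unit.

Periodic rate r = 0.099 per year.
Growing ordinary annuity: PV = PMT₁ × [1 − ((1+g)/(1+r))^n] / (r − g) = 59,013 × [1 − ((1+0.0204)/(1+r))^10] / (r − 0.0204) = ¥393,321.

¥393,321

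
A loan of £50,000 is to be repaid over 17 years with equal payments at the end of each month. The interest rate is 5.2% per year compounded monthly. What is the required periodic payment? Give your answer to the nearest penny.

Level ordinary annuity; solve PV = PMT × [(1 − (1+r)^−n)/r] for PMT.
Periodic rate r = 0.052/12 per month; n is counted in months.
With n = 204: PMT = 50,000 / ([(1 − (1+r)^−n)/r]) = £369.69

£369.69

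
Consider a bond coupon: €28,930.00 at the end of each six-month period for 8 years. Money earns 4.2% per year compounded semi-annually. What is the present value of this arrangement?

This is an ordinary annuity: 16 payments of €28,930.00 at the end of each six-month period.
Periodic rate r = 0.042/2 per half-year; n is counted in half-years.
PV = PMT × [(1 − (1+r)^−n)/r] = 28,930 × [1 − (1+r)^−16] / r = €389,709.31

€389,709.31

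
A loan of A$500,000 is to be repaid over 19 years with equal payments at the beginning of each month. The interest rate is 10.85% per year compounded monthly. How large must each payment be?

Level annuity due; solve PV = PMT × [(1 − (1+r)^−n)/r] × (1+r) for PMT.
Periodic rate r = 0.1085/12 per month; n is counted in months.
With n = 228: PMT = 500,000 / ([(1 − (1+r)^−n)/r] × (1+r)) = A$5,140.62

A$5,140.62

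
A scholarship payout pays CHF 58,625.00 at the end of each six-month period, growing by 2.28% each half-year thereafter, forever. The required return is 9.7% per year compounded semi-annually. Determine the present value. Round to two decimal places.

CHF 2,281,128.40

Periodic rate r = 0.097/2 per half-year.
Growing perpetuity (Gordon): PV = PMT₁ / (r − g) = 58,625 / (r − 0.0228) = CHF 2,281,128.40.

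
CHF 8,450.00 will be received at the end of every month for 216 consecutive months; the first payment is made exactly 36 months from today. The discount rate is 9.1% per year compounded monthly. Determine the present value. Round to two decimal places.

Ordinary annuity of 216 payments, first payment at period 36.
Periodic rate r = 0.091/12 per month; n is counted in months.
The ordinary-annuity PV formula values the stream one period before the first payment (period 35); discount that back 35 periods:
PV₀ = 8,450 × [1 − (1+r)^−216] / r × (1+r)^−35 = CHF 688,095.88

CHF 688,095.88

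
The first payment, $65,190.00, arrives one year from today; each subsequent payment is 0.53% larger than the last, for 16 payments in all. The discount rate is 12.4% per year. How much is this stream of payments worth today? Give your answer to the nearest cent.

$457,112.26

Periodic rate r = 0.124 per year.
Growing ordinary annuity: PV = PMT₁ × [1 − ((1+g)/(1+r))^n] / (r − g) = 65,190 × [1 − ((1+0.0053)/(1+r))^16] / (r − 0.0053) = $457,112.26.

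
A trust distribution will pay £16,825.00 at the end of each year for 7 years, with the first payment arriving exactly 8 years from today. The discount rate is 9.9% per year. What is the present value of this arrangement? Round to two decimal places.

£42,441.47

Ordinary annuity of 7 payments, first payment at period 8.
Periodic rate r = 0.099 per year.
The ordinary-annuity PV formula values the stream one period before the first payment (period 7); discount that back 7 periods:
PV₀ = 16,825 × [1 − (1+r)^−7] / r × (1+r)^−7 = £42,441.47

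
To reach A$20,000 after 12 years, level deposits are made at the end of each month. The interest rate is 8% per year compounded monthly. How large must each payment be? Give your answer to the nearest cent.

A$83.16

Level ordinary annuity; solve FV = PMT × [((1+r)^n − 1)/r] for PMT.
Periodic rate r = 0.08/12 per month; n is counted in months.
With n = 144: PMT = 20,000 / ([((1+r)^n − 1)/r]) = A$83.16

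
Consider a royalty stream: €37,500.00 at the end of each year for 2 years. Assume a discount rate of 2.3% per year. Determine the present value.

This is an ordinary annuity: 2 payments of €37,500.00 at the end of each year.
Periodic rate r = 0.023 per year.
PV = PMT × [(1 − (1+r)^−n)/r] = 37,500 × [1 − (1+r)^−2] / r = €72,489.63

€72,489.63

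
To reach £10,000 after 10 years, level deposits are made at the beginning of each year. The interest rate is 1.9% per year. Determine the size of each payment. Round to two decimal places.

£900.34

Level annuity due; solve FV = PMT × [((1+r)^n − 1)/r] × (1+r) for PMT.
Periodic rate r = 0.019 per year.
With n = 10: PMT = 10,000 / ([((1+r)^n − 1)/r] × (1+r)) = £900.34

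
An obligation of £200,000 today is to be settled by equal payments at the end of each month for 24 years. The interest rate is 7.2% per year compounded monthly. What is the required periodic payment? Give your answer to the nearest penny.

£1,460.85

Level ordinary annuity; solve PV = PMT × [(1 − (1+r)^−n)/r] for PMT.
Periodic rate r = 0.072/12 per month; n is counted in months.
With n = 288: PMT = 200,000 / ([(1 − (1+r)^−n)/r]) = £1,460.85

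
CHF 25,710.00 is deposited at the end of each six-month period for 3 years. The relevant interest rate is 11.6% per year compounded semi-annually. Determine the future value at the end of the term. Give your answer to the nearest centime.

CHF 178,434.48

This is an ordinary annuity: 6 deposits of CHF 25,710.00 at the end of each six-month period.
Periodic rate r = 0.116/2 per half-year; n is counted in half-years.
FV = PMT × [((1+r)^n − 1)/r] = 25,710 × [(1+r)^6 − 1] / r = CHF 178,434.48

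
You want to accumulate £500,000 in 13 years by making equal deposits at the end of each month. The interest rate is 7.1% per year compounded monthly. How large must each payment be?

£1,959.17

Level ordinary annuity; solve FV = PMT × [((1+r)^n − 1)/r] for PMT.
Periodic rate r = 0.071/12 per month; n is counted in months.
With n = 156: PMT = 500,000 / ([((1+r)^n − 1)/r]) = £1,959.17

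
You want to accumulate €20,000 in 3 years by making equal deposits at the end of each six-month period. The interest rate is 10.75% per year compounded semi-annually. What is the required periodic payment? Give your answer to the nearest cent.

Level ordinary annuity; solve FV = PMT × [((1+r)^n − 1)/r] for PMT.
Periodic rate r = 0.1075/2 per half-year; n is counted in half-years.
With n = 6: PMT = 20,000 / ([((1+r)^n − 1)/r]) = €2,912.73

€2,912.73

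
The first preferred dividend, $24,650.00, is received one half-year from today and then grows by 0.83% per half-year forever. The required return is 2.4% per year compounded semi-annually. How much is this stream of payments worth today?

$6,662,162.16

Periodic rate r = 0.024/2 per half-year.
Growing perpetuity (Gordon): PV = PMT₁ / (r − g) = 24,650 / (r − 0.0083) = $6,662,162.16.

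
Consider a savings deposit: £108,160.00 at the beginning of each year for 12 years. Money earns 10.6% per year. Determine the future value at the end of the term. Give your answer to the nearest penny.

This is an annuity due: 12 deposits of £108,160.00 at the beginning of each year.
Periodic rate r = 0.106 per year.
FV = PMT × [((1+r)^n − 1)/r] × (1+r) = 108,160 × [(1+r)^12 − 1] / r × (1+r) = £2,652,208.32

£2,652,208.32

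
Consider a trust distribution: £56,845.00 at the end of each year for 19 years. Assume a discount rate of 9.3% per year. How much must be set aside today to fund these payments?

£498,406.13

This is an ordinary annuity: 19 payments of £56,845.00 at the end of each year.
Periodic rate r = 0.093 per year.
PV = PMT × [(1 − (1+r)^−n)/r] = 56,845 × [1 − (1+r)^−19] / r = £498,406.13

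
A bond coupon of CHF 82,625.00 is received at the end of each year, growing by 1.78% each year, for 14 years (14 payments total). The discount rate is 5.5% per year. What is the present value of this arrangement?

CHF 877,383.49

Periodic rate r = 0.055 per year.
Growing ordinary annuity: PV = PMT₁ × [1 − ((1+g)/(1+r))^n] / (r − g) = 82,625 × [1 − ((1+0.0178)/(1+r))^14] / (r − 0.0178) = CHF 877,383.49.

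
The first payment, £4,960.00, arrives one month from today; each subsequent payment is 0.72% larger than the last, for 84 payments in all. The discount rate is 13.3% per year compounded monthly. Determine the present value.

£352,782.18

Periodic rate r = 0.133/12 per month; n is counted in months.
Growing ordinary annuity: PV = PMT₁ × [1 − ((1+g)/(1+r))^n] / (r − g) = 4,960 × [1 − ((1+0.0072)/(1+r))^84] / (r − 0.0072) = £352,782.18.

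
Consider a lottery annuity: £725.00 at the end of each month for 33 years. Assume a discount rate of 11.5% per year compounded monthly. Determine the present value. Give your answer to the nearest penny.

£73,920.28

This is an ordinary annuity: 396 payments of £725.00 at the end of each month.
Periodic rate r = 0.115/12 per month; n is counted in months.
PV = PMT × [(1 − (1+r)^−n)/r] = 725 × [1 − (1+r)^−396] / r = £73,920.28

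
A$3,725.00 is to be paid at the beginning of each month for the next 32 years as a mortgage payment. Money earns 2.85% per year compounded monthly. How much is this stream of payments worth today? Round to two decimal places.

A$939,900.30

This is an annuity due: 384 payments of A$3,725.00 at the beginning of each month.
Periodic rate r = 0.0285/12 per month; n is counted in months.
PV = PMT × [(1 − (1+r)^−n)/r] × (1+r) = 3,725 × [1 − (1+r)^−384] / r × (1+r) = A$939,900.30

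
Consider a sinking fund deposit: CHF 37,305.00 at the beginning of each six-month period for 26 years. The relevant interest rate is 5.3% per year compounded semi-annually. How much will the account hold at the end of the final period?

CHF 4,185,443.00

This is an annuity due: 52 deposits of CHF 37,305.00 at the beginning of each six-month period.
Periodic rate r = 0.053/2 per half-year; n is counted in half-years.
FV = PMT × [((1+r)^n − 1)/r] × (1+r) = 37,305 × [(1+r)^52 − 1] / r × (1+r) = CHF 4,185,443.00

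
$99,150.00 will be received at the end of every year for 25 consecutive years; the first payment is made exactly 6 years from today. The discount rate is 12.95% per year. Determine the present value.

$396,642.55

Ordinary annuity of 25 payments, first payment at period 6.
Periodic rate r = 0.1295 per year.
The ordinary-annuity PV formula values the stream one period before the first payment (period 5); discount that back 5 periods:
PV₀ = 99,150 × [1 − (1+r)^−25] / r × (1+r)^−5 = $396,642.55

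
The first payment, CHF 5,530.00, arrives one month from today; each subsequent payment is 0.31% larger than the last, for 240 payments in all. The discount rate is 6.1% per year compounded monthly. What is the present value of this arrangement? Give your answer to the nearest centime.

CHF 1,052,643.53

Periodic rate r = 0.061/12 per month; n is counted in months.
Growing ordinary annuity: PV = PMT₁ × [1 − ((1+g)/(1+r))^n] / (r − g) = 5,530 × [1 − ((1+0.0031)/(1+r))^240] / (r − 0.0031) = CHF 1,052,643.53.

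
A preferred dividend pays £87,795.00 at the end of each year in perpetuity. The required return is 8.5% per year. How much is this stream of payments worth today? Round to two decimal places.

£1,032,882.35

Periodic rate r = 0.085 per year.
Level perpetuity: PV = PMT / r = 87,795 / (0.085) = £1,032,882.35.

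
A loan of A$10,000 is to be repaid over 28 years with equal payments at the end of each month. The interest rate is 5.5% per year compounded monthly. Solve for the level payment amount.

Level ordinary annuity; solve PV = PMT × [(1 − (1+r)^−n)/r] for PMT.
Periodic rate r = 0.055/12 per month; n is counted in months.
With n = 336: PMT = 10,000 / ([(1 − (1+r)^−n)/r]) = A$58.40

A$58.40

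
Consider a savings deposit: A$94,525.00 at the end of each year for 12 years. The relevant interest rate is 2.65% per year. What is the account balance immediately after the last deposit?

This is an ordinary annuity: 12 deposits of A$94,525.00 at the end of each year.
Periodic rate r = 0.0265 per year.
FV = PMT × [((1+r)^n − 1)/r] = 94,525 × [(1+r)^12 − 1] / r = A$1,315,136.69

A$1,315,136.69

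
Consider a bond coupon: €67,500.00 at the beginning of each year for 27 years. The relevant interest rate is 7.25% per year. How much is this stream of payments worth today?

€847,653.00

This is an annuity due: 27 payments of €67,500.00 at the beginning of each year.
Periodic rate r = 0.0725 per year.
PV = PMT × [(1 − (1+r)^−n)/r] × (1+r) = 67,500 × [1 − (1+r)^−27] / r × (1+r) = €847,653.00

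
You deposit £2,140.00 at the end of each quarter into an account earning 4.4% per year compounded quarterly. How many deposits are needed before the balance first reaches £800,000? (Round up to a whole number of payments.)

150 payments

Periodic rate r = 0.044/4 per quarter; n is counted in quarters.
Ordinary annuity FV: 800,000 = 2,140 × [((1+r)^n − 1)/r].
(1+r)^n = 1 + 800,000 × r / 2,140, so n = ln(1 + 800,000·r/2,140) / ln(1+r) = 149.14.
Round up to a whole number of payments: n = 150.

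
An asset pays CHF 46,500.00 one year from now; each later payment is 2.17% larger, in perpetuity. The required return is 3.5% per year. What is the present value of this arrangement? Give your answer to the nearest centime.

CHF 3,496,240.60

Periodic rate r = 0.035 per year.
Growing perpetuity (Gordon): PV = PMT₁ / (r − g) = 46,500 / (r − 0.0217) = CHF 3,496,240.60.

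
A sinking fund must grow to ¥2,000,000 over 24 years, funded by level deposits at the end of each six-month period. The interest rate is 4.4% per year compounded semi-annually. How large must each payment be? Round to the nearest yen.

¥23,885

Level ordinary annuity; solve FV = PMT × [((1+r)^n − 1)/r] for PMT.
Periodic rate r = 0.044/2 per half-year; n is counted in half-years.
With n = 48: PMT = 2,000,000 / ([((1+r)^n − 1)/r]) = ¥23,885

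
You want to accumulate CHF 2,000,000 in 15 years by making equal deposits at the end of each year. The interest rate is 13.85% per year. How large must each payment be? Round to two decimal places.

Level ordinary annuity; solve FV = PMT × [((1+r)^n − 1)/r] for PMT.
Periodic rate r = 0.1385 per year.
With n = 15: PMT = 2,000,000 / ([((1+r)^n − 1)/r]) = CHF 46,179.38

CHF 46,179.38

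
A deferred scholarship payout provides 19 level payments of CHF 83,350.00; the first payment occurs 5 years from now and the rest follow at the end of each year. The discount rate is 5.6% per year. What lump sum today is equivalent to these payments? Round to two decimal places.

Ordinary annuity of 19 payments, first payment at period 5.
Periodic rate r = 0.056 per year.
The ordinary-annuity PV formula values the stream one period before the first payment (period 4); discount that back 4 periods:
PV₀ = 83,350 × [1 − (1+r)^−19] / r × (1+r)^−4 = CHF 771,853.85

CHF 771,853.85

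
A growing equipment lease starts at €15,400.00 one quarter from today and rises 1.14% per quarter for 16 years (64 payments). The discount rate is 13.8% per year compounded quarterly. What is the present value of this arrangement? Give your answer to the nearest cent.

€509,548.71

Periodic rate r = 0.138/4 per quarter; n is counted in quarters.
Growing ordinary annuity: PV = PMT₁ × [1 − ((1+g)/(1+r))^n] / (r − g) = 15,400 × [1 − ((1+0.0114)/(1+r))^64] / (r − 0.0114) = €509,548.71.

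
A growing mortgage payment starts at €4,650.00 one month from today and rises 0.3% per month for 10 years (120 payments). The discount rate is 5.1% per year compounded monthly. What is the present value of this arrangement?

Periodic rate r = 0.051/12 per month; n is counted in months.
Growing ordinary annuity: PV = PMT₁ × [1 − ((1+g)/(1+r))^n] / (r − g) = 4,650 × [1 − ((1+0.003)/(1+r))^120] / (r − 0.003) = €516,431.21.

€516,431.21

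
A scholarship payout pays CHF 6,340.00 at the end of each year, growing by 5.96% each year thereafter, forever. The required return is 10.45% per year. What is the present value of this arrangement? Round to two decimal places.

Periodic rate r = 0.1045 per year.
Growing perpetuity (Gordon): PV = PMT₁ / (r − g) = 6,340 / (r − 0.0596) = CHF 141,202.67.

CHF 141,202.67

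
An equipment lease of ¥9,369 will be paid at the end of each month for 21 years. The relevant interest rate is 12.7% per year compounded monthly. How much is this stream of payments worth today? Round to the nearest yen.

This is an ordinary annuity: 252 payments of ¥9,369 at the end of each month.
Periodic rate r = 0.127/12 per month; n is counted in months.
PV = PMT × [(1 − (1+r)^−n)/r] = 9,369 × [1 − (1+r)^−252] / r = ¥822,902

¥822,902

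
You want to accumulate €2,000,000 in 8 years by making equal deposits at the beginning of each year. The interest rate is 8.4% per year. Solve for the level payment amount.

€170,969.07

Level annuity due; solve FV = PMT × [((1+r)^n − 1)/r] × (1+r) for PMT.
Periodic rate r = 0.084 per year.
With n = 8: PMT = 2,000,000 / ([((1+r)^n − 1)/r] × (1+r)) = €170,969.07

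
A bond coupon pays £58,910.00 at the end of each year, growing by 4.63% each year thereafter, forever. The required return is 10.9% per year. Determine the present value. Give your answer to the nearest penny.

Periodic rate r = 0.109 per year.
Growing perpetuity (Gordon): PV = PMT₁ / (r − g) = 58,910 / (r − 0.0463) = £939,553.43.

£939,553.43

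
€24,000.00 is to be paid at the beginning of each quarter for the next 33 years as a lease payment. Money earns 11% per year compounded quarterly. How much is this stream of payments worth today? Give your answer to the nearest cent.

This is an annuity due: 132 payments of €24,000.00 at the beginning of each quarter.
Periodic rate r = 0.11/4 per quarter; n is counted in quarters.
PV = PMT × [(1 − (1+r)^−n)/r] × (1+r) = 24,000 × [1 − (1+r)^−132] / r × (1+r) = €871,754.96

€871,754.96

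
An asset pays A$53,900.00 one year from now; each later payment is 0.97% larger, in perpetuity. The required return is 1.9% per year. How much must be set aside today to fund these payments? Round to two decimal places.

A$5,795,698.92

Periodic rate r = 0.019 per year.
Growing perpetuity (Gordon): PV = PMT₁ / (r − g) = 53,900 / (r − 0.0097) = A$5,795,698.92.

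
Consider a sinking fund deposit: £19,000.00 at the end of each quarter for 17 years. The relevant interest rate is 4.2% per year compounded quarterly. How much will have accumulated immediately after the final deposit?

This is an ordinary annuity: 68 deposits of £19,000.00 at the end of each quarter.
Periodic rate r = 0.042/4 per quarter; n is counted in quarters.
FV = PMT × [((1+r)^n − 1)/r] = 19,000 × [(1+r)^68 − 1] / r = £1,872,053.42

£1,872,053.42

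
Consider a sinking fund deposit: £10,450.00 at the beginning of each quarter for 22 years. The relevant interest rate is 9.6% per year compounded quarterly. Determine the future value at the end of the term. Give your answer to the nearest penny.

£3,148,324.64

This is an annuity due: 88 deposits of £10,450.00 at the beginning of each quarter.
Periodic rate r = 0.096/4 per quarter; n is counted in quarters.
FV = PMT × [((1+r)^n − 1)/r] × (1+r) = 10,450 × [(1+r)^88 − 1] / r × (1+r) = £3,148,324.64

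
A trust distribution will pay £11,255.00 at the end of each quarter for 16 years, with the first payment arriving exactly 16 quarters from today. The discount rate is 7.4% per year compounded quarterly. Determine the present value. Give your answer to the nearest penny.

£319,151.35

Ordinary annuity of 64 payments, first payment at period 16.
Periodic rate r = 0.074/4 per quarter; n is counted in quarters.
The ordinary-annuity PV formula values the stream one period before the first payment (period 15); discount that back 15 periods:
PV₀ = 11,255 × [1 − (1+r)^−64] / r × (1+r)^−15 = £319,151.35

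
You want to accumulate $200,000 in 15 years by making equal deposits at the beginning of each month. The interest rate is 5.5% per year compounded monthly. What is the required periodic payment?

Level annuity due; solve FV = PMT × [((1+r)^n − 1)/r] × (1+r) for PMT.
Periodic rate r = 0.055/12 per month; n is counted in months.
With n = 180: PMT = 200,000 / ([((1+r)^n − 1)/r] × (1+r)) = $714.23

$714.23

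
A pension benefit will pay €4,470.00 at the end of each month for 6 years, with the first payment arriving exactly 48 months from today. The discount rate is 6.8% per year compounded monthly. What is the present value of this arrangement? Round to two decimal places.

Ordinary annuity of 72 payments, first payment at period 48.
Periodic rate r = 0.068/12 per month; n is counted in months.
The ordinary-annuity PV formula values the stream one period before the first payment (period 47); discount that back 47 periods:
PV₀ = 4,470 × [1 − (1+r)^−72] / r × (1+r)^−47 = €202,170.12

€202,170.12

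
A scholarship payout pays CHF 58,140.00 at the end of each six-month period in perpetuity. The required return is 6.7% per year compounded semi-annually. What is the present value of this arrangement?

Periodic rate r = 0.067/2 per half-year.
Level perpetuity: PV = PMT / r = 58,140 / (0.067/2) = CHF 1,735,522.39.

CHF 1,735,522.39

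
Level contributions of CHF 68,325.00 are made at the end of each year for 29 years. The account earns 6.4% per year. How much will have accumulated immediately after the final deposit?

CHF 5,384,607.86

This is an ordinary annuity: 29 deposits of CHF 68,325.00 at the end of each year.
Periodic rate r = 0.064 per year.
FV = PMT × [((1+r)^n − 1)/r] = 68,325 × [(1+r)^29 − 1] / r = CHF 5,384,607.86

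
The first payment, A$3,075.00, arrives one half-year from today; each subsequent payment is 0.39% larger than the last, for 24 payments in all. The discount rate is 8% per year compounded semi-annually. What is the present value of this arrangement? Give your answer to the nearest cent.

A$48,695.53

Periodic rate r = 0.08/2 per half-year; n is counted in half-years.
Growing ordinary annuity: PV = PMT₁ × [1 − ((1+g)/(1+r))^n] / (r − g) = 3,075 × [1 − ((1+0.0039)/(1+r))^24] / (r − 0.0039) = A$48,695.53.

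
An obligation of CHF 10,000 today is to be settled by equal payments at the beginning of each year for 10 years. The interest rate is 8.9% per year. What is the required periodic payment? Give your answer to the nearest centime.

Level annuity due; solve PV = PMT × [(1 − (1+r)^−n)/r] × (1+r) for PMT.
Periodic rate r = 0.089 per year.
With n = 10: PMT = 10,000 / ([(1 − (1+r)^−n)/r] × (1+r)) = CHF 1,424.56

CHF 1,424.56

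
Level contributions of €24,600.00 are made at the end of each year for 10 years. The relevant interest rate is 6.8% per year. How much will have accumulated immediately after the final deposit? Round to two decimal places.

€336,690.76

This is an ordinary annuity: 10 deposits of €24,600.00 at the end of each year.
Periodic rate r = 0.068 per year.
FV = PMT × [((1+r)^n − 1)/r] = 24,600 × [(1+r)^10 − 1] / r = €336,690.76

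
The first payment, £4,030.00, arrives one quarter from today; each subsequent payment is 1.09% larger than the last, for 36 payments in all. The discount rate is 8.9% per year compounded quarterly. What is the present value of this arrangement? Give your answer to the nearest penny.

Periodic rate r = 0.089/4 per quarter; n is counted in quarters.
Growing ordinary annuity: PV = PMT₁ × [1 − ((1+g)/(1+r))^n] / (r − g) = 4,030 × [1 − ((1+0.0109)/(1+r))^36] / (r − 0.0109) = £117,519.94.

£117,519.94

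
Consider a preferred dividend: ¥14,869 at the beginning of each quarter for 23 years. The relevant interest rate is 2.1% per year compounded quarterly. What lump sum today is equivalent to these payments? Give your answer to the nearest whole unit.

This is an annuity due: 92 payments of ¥14,869 at the beginning of each quarter.
Periodic rate r = 0.021/4 per quarter; n is counted in quarters.
PV = PMT × [(1 − (1+r)^−n)/r] × (1+r) = 14,869 × [1 − (1+r)^−92] / r × (1+r) = ¥1,088,403

¥1,088,403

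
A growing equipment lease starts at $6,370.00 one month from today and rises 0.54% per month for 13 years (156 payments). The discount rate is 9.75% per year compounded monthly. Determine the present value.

Periodic rate r = 0.0975/12 per month; n is counted in months.
Growing ordinary annuity: PV = PMT₁ × [1 − ((1+g)/(1+r))^n] / (r − g) = 6,370 × [1 − ((1+0.0054)/(1+r))^156] / (r − 0.0054) = $805,136.40.

$805,136.40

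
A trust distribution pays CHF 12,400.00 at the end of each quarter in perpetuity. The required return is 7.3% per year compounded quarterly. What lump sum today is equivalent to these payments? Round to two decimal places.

Periodic rate r = 0.073/4 per quarter.
Level perpetuity: PV = PMT / r = 12,400 / (0.073/4) = CHF 679,452.05.

CHF 679,452.05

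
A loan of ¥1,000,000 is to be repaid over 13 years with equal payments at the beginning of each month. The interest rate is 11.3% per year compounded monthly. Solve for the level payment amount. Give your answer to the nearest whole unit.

¥12,143

Level annuity due; solve PV = PMT × [(1 − (1+r)^−n)/r] × (1+r) for PMT.
Periodic rate r = 0.113/12 per month; n is counted in months.
With n = 156: PMT = 1,000,000 / ([(1 − (1+r)^−n)/r] × (1+r)) = ¥12,143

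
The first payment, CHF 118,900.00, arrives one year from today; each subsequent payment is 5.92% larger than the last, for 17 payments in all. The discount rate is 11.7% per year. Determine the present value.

CHF 1,223,459.08

Periodic rate r = 0.117 per year.
Growing ordinary annuity: PV = PMT₁ × [1 − ((1+g)/(1+r))^n] / (r − g) = 118,900 × [1 − ((1+0.0592)/(1+r))^17] / (r − 0.0592) = CHF 1,223,459.08.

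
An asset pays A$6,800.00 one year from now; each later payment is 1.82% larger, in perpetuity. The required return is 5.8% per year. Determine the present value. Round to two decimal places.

A$170,854.27

Periodic rate r = 0.058 per year.
Growing perpetuity (Gordon): PV = PMT₁ / (r − g) = 6,800 / (r − 0.0182) = A$170,854.27.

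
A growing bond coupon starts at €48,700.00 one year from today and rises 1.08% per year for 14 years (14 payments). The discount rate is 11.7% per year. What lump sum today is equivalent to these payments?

Periodic rate r = 0.117 per year.
Growing ordinary annuity: PV = PMT₁ × [1 − ((1+g)/(1+r))^n] / (r − g) = 48,700 × [1 − ((1+0.0108)/(1+r))^14] / (r − 0.0108) = €345,335.67.

€345,335.67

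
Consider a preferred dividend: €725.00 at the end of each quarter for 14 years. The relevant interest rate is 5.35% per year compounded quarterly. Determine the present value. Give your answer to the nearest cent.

This is an ordinary annuity: 56 payments of €725.00 at the end of each quarter.
Periodic rate r = 0.0535/4 per quarter; n is counted in quarters.
PV = PMT × [(1 − (1+r)^−n)/r] = 725 × [1 − (1+r)^−56] / r = €28,447.51

€28,447.51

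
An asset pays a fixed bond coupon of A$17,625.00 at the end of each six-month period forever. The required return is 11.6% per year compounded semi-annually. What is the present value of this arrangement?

A$303,879.31

Periodic rate r = 0.116/2 per half-year.
Level perpetuity: PV = PMT / r = 17,625 / (0.116/2) = A$303,879.31.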